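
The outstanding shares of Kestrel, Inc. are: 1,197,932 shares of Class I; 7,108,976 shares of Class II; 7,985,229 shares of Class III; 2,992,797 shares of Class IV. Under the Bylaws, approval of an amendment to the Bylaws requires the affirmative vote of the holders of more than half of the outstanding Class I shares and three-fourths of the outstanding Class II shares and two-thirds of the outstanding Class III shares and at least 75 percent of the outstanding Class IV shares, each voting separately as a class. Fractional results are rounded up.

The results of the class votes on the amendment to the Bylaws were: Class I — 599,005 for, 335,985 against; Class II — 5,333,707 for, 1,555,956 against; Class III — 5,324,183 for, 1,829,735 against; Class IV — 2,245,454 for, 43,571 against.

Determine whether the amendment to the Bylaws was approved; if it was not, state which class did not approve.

Class I: a majority of 1197932 is 598967; 598,967 required, 599,005 in favor — approved.
Class II: 3/4 of 7108976 = 5331732; 5,331,732 required, 5,333,707 in favor — approved.
Class III: 2/3 of 7985229 = 5323486; 5,323,486 required, 5,324,183 in favor — approved.
Class IV: 3/4 of 2992797 = 2244597.75, rounded up to 2244598; 2,244,598 required, 2,245,454 in favor — approved.

Approved — every class gave the required vote.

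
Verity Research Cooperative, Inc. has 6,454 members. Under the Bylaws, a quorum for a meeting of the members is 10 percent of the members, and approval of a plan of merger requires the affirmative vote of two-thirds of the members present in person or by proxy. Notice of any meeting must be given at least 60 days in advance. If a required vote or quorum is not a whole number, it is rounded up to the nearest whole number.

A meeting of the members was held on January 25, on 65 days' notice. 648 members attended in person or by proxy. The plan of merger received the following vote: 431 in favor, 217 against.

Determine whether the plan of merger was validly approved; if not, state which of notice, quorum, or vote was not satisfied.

Notice: 65 days given; 60 required. Satisfied.
Quorum: 10% of 6,454 = 645.40, rounded up to 646; 648 present. Satisfied.
Vote: requires two-thirds of those present (648); 2/3 of 648 = 432, so 432 needed; 431 in favor. Not satisfied.

Invalid — vote requirement not satisfied.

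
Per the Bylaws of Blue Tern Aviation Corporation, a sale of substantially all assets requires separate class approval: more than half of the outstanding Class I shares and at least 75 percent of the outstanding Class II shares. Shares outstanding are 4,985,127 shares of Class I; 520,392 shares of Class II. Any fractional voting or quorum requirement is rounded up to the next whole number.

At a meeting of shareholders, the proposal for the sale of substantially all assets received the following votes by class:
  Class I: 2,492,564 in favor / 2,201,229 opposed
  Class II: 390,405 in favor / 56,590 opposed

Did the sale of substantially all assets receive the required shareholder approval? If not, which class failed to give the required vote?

Class I: a majority of 4985127 is 2492564; 2,492,564 required, 2,492,564 in favor — approved.
Class II: 3/4 of 520392 = 390294; 390,294 required, 390,405 in favor — approved.

Approved — every class gave the required vote.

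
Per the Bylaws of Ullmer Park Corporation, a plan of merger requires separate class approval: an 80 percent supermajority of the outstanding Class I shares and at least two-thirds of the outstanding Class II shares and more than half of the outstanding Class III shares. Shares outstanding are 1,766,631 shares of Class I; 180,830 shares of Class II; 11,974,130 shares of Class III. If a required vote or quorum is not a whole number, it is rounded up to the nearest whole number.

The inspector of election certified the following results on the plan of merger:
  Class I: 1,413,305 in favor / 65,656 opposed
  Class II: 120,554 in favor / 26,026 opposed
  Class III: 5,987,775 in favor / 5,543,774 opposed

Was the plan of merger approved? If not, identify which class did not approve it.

Approved — every class gave the required vote.

Class I: 4/5 of 1766631 = 1413304.80, rounded up to 1413305; 1,413,305 required, 1,413,305 in favor — approved.
Class II: 2/3 of 180830 = 120553.33, rounded up to 120554; 120,554 required, 120,554 in favor — approved.
Class III: a majority of 11974130 is 5987066; 5,987,066 required, 5,987,775 in favor — approved.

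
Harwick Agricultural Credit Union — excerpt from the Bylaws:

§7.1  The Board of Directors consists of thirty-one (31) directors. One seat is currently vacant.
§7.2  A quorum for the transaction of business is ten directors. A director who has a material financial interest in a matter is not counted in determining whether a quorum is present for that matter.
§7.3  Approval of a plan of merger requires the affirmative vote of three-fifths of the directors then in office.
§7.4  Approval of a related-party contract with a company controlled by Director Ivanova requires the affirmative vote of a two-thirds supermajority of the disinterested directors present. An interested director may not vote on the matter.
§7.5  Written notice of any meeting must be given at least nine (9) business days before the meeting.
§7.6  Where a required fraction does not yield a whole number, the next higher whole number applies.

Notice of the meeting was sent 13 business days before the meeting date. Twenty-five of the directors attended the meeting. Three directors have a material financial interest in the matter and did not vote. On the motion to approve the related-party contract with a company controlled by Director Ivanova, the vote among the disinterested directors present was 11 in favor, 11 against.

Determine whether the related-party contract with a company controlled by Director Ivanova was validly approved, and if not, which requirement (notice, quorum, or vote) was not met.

Notice: 13 business days given; 9 required (13 ≥ 9). Satisfied.
Quorum: 25 present, but the 3 interested directors do not count, leaving 22. Quorum is 10. Satisfied.
Vote: the related-party contract with a company controlled by Director Ivanova requires two-thirds of the disinterested directors present (25 − 3 = 22). 2/3 of 22 = 14.67, rounded up to 15, so 15 affirmative votes are needed; 11 voted in favor. Not satisfied.

Invalid — vote requirement not satisfied.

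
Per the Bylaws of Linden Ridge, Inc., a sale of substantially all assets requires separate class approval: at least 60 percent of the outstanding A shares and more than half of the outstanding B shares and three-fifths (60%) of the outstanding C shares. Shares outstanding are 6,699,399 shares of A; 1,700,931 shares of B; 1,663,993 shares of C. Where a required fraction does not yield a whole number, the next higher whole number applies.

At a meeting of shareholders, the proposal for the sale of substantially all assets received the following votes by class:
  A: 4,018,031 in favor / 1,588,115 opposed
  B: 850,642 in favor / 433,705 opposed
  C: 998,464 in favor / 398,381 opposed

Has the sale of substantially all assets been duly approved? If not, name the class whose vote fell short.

A: 3/5 of 6699399 = 4019639.40, rounded up to 4019640; 4,019,640 required, 4,018,031 in favor — not approved.
B: a majority of 1700931 is 850466; 850,466 required, 850,642 in favor — approved.
C: 3/5 of 1663993 = 998395.80, rounded up to 998396; 998,396 required, 998,464 in favor — approved.

Not approved — the A shares did not give the required vote.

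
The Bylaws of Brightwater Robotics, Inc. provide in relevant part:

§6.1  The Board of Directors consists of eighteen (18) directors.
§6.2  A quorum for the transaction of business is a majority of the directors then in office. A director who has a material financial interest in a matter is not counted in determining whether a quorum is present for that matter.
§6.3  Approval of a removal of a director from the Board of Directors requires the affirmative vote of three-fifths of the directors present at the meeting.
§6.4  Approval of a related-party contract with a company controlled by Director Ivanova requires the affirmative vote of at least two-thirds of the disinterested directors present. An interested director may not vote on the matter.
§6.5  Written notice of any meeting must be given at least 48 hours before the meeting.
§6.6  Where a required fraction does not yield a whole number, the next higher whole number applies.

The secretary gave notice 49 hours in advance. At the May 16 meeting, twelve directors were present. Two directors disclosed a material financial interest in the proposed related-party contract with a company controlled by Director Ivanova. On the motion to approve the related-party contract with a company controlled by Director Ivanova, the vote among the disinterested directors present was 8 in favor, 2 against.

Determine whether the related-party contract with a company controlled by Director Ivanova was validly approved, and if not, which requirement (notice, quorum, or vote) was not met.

Notice: 49 hours given; 48 required (49 ≥ 48). Satisfied.
Quorum: 12 present, but the 2 interested directors do not count, leaving 10. Quorum is 10. Satisfied.
Vote: the related-party contract with a company controlled by Director Ivanova requires two-thirds of the disinterested directors present (12 − 2 = 10). 2/3 of 10 = 6.67, rounded up to 7, so 7 affirmative votes are needed; 8 voted in favor. Satisfied.

Valid — all requirements satisfied.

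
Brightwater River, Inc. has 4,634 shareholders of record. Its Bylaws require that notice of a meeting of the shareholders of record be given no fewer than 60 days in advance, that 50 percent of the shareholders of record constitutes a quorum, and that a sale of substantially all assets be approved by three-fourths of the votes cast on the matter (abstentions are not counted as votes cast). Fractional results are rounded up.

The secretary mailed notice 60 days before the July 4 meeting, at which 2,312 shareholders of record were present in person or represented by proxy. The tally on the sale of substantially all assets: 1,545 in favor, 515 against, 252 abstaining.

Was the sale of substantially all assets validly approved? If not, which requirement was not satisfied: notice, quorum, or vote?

Notice: 60 days given; 60 required. Satisfied.
Quorum: 50% of 4,634 = 2,317; 2,312 present. Not satisfied.
Vote: requires three-fourths of the votes cast (2,312 − 252 abstaining = 2,060); 3/4 of 2060 = 1545, so 1,545 needed; 1,545 in favor. Satisfied.

Invalid — quorum requirement not satisfied.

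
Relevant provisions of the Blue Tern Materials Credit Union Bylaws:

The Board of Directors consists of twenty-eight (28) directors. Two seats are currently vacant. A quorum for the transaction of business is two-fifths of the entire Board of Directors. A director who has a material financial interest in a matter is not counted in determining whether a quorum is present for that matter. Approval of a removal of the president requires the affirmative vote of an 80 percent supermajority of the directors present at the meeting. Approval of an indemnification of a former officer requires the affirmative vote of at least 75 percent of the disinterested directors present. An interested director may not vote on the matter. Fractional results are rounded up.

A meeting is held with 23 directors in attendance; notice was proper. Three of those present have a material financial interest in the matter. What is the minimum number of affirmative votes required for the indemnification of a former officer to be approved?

15

The indemnification of a former officer requires three-fourths of the disinterested directors present (23 − 3 = 20).
3/4 of 20 = 15.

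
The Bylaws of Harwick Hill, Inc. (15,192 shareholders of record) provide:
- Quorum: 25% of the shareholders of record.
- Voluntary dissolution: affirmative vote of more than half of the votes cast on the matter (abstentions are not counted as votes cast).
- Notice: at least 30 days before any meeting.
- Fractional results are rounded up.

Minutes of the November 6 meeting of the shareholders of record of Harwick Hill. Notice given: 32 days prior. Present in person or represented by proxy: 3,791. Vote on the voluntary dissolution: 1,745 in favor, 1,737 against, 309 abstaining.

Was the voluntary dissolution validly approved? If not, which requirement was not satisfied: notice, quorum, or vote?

Invalid — quorum requirement not satisfied.

Notice: 32 days given; 30 required. Satisfied.
Quorum: 25% of 15,192 = 3,798; 3,791 present. Not satisfied.
Vote: requires a majority of the votes cast (3,791 − 309 abstaining = 3,482); a majority of 3482 is 1742, so 1,742 needed; 1,745 in favor. Satisfied.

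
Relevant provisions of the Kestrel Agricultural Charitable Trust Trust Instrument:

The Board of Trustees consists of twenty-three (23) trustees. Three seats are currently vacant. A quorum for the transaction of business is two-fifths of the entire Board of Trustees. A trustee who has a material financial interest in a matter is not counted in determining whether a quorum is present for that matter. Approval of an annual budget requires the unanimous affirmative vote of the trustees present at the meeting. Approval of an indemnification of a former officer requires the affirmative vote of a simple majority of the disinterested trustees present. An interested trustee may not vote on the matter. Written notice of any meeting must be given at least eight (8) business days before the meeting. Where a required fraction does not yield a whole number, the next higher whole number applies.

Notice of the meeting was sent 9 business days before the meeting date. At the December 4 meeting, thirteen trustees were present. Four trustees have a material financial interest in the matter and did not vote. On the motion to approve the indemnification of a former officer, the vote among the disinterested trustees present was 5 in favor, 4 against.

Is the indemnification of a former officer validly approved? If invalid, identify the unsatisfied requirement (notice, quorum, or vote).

Notice: 9 business days given; 8 required (9 ≥ 8). Satisfied.
Quorum: 13 present, but the 4 interested trustees do not count, leaving 9. Quorum is 10. Not satisfied.
Vote: the indemnification of a former officer requires a majority of the disinterested trustees present (13 − 4 = 9). A majority of 9 is 5, so 5 affirmative votes are needed; 5 voted in favor. Satisfied. (Moot — without a quorum no business can be validly transacted.)

Invalid — quorum requirement not satisfied.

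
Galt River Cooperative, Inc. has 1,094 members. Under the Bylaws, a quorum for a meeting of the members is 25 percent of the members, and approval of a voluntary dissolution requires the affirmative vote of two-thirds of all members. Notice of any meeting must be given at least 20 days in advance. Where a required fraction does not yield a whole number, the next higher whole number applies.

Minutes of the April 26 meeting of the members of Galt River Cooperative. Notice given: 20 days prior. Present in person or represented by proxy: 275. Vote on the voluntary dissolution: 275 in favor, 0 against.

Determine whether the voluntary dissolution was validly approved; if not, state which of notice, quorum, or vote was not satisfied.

Notice: 20 days given; 20 required. Satisfied.
Quorum: 25% of 1,094 = 273.50, rounded up to 274; 275 present. Satisfied.
Vote: requires two-thirds of all members (1,094); 2/3 of 1094 = 729.33, rounded up to 730, so 730 needed; 275 in favor. Not satisfied.

Invalid — vote requirement not satisfied.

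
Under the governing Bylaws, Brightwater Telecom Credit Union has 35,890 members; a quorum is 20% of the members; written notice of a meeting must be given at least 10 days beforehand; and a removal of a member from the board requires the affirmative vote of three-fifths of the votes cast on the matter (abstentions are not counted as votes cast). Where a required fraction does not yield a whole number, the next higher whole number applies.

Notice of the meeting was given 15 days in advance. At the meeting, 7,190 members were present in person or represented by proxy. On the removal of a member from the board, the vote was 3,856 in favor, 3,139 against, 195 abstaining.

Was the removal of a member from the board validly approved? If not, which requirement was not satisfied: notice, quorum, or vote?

Notice: 15 days given; 10 required. Satisfied.
Quorum: 20% of 35,890 = 7,178; 7,190 present. Satisfied.
Vote: requires three-fifths of the votes cast (7,190 − 195 abstaining = 6,995); 3/5 of 6995 = 4197, so 4,197 needed; 3,856 in favor. Not satisfied.

Invalid — vote requirement not satisfied.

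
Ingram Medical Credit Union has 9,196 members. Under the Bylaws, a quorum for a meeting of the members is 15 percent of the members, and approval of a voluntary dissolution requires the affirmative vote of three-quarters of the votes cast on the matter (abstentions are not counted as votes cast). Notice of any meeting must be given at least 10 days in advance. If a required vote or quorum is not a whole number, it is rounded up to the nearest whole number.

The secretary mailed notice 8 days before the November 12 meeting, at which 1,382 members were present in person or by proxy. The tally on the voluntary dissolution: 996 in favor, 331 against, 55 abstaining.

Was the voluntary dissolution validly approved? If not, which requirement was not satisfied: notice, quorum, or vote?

Invalid — notice requirement not satisfied.

Notice: 8 days given; 10 required. Not satisfied.
Quorum: 15% of 9,196 = 1,379.40, rounded up to 1,380; 1,382 present. Satisfied.
Vote: requires three-fourths of the votes cast (1,382 − 55 abstaining = 1,327); 3/4 of 1327 = 995.25, rounded up to 996, so 996 needed; 996 in favor. Satisfied.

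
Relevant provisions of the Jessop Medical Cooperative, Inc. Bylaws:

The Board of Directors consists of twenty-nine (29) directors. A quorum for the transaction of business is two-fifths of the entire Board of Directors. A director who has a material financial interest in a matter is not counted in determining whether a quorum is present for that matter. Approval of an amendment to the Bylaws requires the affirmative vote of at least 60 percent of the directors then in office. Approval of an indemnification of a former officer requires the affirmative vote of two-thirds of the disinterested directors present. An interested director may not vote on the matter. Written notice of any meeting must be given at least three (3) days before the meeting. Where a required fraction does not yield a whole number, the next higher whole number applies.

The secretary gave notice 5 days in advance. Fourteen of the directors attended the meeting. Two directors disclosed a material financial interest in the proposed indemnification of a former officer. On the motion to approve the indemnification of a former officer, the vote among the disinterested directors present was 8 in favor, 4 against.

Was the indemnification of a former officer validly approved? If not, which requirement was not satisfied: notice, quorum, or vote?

Notice: 5 days given; 3 required (5 ≥ 3). Satisfied.
Quorum: 14 present, but the 2 interested directors do not count, leaving 12. Quorum is 12. Satisfied.
Vote: the indemnification of a former officer requires two-thirds of the disinterested directors present (14 − 2 = 12). 2/3 of 12 = 8, so 8 affirmative votes are needed; 8 voted in favor. Satisfied.

Valid — all requirements satisfied.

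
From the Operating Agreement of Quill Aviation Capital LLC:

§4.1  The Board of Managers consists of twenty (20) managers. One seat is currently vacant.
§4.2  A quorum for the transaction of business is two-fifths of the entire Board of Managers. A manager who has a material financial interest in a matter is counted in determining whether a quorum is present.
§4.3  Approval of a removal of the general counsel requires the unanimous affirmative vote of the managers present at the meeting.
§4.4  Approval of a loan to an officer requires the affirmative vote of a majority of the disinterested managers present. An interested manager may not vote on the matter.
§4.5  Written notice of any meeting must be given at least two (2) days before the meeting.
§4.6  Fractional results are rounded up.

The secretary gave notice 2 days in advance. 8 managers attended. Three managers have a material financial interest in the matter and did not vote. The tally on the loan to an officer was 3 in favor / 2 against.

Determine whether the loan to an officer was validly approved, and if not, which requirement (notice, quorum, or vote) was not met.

Notice: 2 days given; 2 required (2 ≥ 2). Satisfied.
Quorum: 8 present (interested managers count toward quorum); quorum is 8. Satisfied.
Vote: the loan to an officer requires a majority of the disinterested managers present (8 − 3 = 5). A majority of 5 is 3, so 3 affirmative votes are needed; 3 voted in favor. Satisfied.

Valid — all requirements satisfied.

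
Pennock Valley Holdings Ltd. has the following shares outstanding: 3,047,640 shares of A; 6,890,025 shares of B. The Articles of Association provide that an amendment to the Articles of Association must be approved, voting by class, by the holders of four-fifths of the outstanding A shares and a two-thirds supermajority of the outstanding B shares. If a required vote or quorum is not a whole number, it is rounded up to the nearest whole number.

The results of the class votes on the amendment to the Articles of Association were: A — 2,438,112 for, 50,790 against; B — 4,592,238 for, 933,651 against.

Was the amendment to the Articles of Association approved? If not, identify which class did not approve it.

A: 4/5 of 3047640 = 2438112; 2,438,112 required, 2,438,112 in favor — approved.
B: 2/3 of 6890025 = 4593350; 4,593,350 required, 4,592,238 in favor — not approved.

Not approved — the B shares did not give the required vote.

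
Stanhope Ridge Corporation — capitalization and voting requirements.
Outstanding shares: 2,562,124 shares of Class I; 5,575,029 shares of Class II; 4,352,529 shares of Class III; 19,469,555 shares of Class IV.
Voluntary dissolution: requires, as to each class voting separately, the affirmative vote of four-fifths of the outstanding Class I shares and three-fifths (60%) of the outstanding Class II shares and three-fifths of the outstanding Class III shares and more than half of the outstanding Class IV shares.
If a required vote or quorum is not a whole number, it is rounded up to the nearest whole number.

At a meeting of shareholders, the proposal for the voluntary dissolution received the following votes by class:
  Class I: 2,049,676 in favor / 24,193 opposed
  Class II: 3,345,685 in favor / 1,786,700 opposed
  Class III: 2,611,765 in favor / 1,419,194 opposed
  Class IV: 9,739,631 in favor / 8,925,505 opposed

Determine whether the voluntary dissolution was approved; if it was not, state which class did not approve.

Class I: 4/5 of 2562124 = 2049699.20, rounded up to 2049700; 2,049,700 required, 2,049,676 in favor — not approved.
Class II: 3/5 of 5575029 = 3345017.40, rounded up to 3345018; 3,345,018 required, 3,345,685 in favor — approved.
Class III: 3/5 of 4352529 = 2611517.40, rounded up to 2611518; 2,611,518 required, 2,611,765 in favor — approved.
Class IV: a majority of 19469555 is 9734778; 9,734,778 required, 9,739,631 in favor — approved.

Not approved — the Class I shares did not give the required vote.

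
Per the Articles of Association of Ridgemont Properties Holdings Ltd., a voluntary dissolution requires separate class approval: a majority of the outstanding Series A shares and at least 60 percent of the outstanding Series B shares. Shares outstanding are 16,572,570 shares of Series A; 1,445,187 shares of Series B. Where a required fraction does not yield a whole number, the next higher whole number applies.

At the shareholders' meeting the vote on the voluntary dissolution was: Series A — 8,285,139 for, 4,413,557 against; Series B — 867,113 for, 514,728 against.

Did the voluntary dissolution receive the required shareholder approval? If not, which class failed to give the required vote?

Series A: a majority of 16572570 is 8286286; 8,286,286 required, 8,285,139 in favor — not approved.
Series B: 3/5 of 1445187 = 867112.20, rounded up to 867113; 867,113 required, 867,113 in favor — approved.

Not approved — the Series A shares did not give the required vote.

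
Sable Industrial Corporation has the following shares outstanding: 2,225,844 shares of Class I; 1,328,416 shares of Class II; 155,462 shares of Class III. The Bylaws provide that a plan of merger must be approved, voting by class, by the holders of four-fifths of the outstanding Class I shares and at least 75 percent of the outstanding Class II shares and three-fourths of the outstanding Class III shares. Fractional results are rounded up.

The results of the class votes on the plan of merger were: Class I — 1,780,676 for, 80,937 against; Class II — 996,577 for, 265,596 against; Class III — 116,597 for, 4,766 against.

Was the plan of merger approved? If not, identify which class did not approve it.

Class I: 4/5 of 2225844 = 1780675.20, rounded up to 1780676; 1,780,676 required, 1,780,676 in favor — approved.
Class II: 3/4 of 1328416 = 996312; 996,312 required, 996,577 in favor — approved.
Class III: 3/4 of 155462 = 116596.50, rounded up to 116597; 116,597 required, 116,597 in favor — approved.

Approved — every class gave the required vote.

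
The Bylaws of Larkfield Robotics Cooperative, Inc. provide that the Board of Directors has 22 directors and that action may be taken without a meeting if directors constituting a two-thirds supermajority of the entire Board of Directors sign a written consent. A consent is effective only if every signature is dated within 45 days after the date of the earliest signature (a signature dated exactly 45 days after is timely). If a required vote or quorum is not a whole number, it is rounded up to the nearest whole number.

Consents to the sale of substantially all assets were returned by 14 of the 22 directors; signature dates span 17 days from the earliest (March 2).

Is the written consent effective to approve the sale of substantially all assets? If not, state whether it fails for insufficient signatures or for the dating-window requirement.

Signatures required: a two-thirds supermajority of 22 — 2/3 of 22 = 14.67, rounded up to 15, so 15 needed; 14 signed. Insufficient.
Dating window: the latest signature is 17 days after the earliest; the limit is 45 days. Within the window.

Not effective — insufficient signatures.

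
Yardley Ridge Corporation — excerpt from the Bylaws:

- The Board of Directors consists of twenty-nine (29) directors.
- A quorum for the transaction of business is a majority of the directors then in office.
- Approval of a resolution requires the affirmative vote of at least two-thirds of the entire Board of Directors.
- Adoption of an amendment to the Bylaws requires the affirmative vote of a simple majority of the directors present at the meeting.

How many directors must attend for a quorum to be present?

15

A majority of 29 is 15.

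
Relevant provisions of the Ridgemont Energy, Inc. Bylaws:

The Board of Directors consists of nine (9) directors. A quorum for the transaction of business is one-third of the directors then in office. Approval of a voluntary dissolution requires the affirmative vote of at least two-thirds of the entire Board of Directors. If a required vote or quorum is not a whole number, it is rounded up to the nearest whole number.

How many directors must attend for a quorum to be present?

3

1/3 of 9 = 3.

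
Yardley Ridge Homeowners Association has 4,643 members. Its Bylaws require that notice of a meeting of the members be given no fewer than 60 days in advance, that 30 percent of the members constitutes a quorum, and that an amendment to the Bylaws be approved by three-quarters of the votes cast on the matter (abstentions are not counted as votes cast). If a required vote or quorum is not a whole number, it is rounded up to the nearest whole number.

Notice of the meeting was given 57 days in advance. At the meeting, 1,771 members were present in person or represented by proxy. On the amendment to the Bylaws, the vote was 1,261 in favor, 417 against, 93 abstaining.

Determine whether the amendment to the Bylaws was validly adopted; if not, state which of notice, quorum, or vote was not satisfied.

Invalid — notice requirement not satisfied.

Notice: 57 days given; 60 required. Not satisfied.
Quorum: 30% of 4,643 = 1,392.90, rounded up to 1,393; 1,771 present. Satisfied.
Vote: requires three-fourths of the votes cast (1,771 − 93 abstaining = 1,678); 3/4 of 1678 = 1258.50, rounded up to 1259, so 1,259 needed; 1,261 in favor. Satisfied.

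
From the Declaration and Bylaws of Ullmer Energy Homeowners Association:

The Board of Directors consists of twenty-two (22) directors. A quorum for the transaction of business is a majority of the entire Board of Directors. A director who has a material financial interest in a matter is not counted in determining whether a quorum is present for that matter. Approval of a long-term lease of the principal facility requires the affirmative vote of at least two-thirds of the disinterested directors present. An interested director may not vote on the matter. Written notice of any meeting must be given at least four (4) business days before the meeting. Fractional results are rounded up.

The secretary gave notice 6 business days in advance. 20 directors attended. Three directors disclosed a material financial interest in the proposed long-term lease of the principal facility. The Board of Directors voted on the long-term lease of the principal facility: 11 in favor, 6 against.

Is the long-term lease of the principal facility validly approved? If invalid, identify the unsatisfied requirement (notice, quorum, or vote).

Notice: 6 business days given; 4 required (6 ≥ 4). Satisfied.
Quorum: 20 present, but the 3 interested directors do not count, leaving 17. Quorum is 12. Satisfied.
Vote: the long-term lease of the principal facility requires two-thirds of the disinterested directors present (20 − 3 = 17). 2/3 of 17 = 11.33, rounded up to 12, so 12 affirmative votes are needed; 11 voted in favor. Not satisfied.

Invalid — vote requirement not satisfied.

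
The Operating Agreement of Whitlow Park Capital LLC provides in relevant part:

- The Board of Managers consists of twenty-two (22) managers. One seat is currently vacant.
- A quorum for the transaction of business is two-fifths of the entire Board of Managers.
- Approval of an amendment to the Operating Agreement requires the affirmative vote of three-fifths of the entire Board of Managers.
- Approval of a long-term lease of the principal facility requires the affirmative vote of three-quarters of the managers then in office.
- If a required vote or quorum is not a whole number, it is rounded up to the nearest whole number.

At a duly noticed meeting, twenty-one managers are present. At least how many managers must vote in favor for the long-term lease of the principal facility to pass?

The long-term lease of the principal facility requires three-fourths of the managers then in office (21).
3/4 of 21 = 15.75, rounded up to 16.

16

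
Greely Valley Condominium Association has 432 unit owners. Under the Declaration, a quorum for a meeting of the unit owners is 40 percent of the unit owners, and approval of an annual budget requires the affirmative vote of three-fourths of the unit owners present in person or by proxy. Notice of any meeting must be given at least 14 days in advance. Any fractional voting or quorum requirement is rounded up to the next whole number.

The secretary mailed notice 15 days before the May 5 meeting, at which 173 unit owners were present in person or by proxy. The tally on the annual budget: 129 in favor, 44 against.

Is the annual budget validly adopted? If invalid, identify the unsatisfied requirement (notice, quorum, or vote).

Notice: 15 days given; 14 required. Satisfied.
Quorum: 40% of 432 = 172.80, rounded up to 173; 173 present. Satisfied.
Vote: requires three-fourths of those present (173); 3/4 of 173 = 129.75, rounded up to 130, so 130 needed; 129 in favor. Not satisfied.

Invalid — vote requirement not satisfied.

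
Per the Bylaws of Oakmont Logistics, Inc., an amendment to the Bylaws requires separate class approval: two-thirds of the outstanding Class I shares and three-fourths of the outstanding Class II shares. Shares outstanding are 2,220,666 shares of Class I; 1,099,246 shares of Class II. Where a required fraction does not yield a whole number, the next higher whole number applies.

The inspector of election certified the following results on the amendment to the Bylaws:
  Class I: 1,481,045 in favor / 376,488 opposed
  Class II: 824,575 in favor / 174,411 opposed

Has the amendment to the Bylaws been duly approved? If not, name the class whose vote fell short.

Class I: 2/3 of 2220666 = 1480444; 1,480,444 required, 1,481,045 in favor — approved.
Class II: 3/4 of 1099246 = 824434.50, rounded up to 824435; 824,435 required, 824,575 in favor — approved.

Approved — every class gave the required vote.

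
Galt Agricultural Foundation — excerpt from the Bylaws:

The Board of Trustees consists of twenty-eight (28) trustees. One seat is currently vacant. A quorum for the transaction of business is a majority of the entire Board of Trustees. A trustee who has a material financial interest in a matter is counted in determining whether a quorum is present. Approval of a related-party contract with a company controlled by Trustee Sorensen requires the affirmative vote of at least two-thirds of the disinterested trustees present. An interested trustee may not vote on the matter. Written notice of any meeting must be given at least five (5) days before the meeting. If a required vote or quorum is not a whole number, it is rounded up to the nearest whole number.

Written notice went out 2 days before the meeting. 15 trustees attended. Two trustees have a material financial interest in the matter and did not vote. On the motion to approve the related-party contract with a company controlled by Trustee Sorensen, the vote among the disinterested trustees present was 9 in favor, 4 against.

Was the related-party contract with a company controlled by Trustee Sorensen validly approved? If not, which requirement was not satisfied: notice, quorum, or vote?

Notice: 2 days given; 5 required (2 < 5). Not satisfied.
Quorum: 15 present (interested trustees count toward quorum); quorum is 15. Satisfied.
Vote: the related-party contract with a company controlled by Trustee Sorensen requires two-thirds of the disinterested trustees present (15 − 2 = 13). 2/3 of 13 = 8.67, rounded up to 9, so 9 affirmative votes are needed; 9 voted in favor. Satisfied.

Invalid — notice requirement not satisfied.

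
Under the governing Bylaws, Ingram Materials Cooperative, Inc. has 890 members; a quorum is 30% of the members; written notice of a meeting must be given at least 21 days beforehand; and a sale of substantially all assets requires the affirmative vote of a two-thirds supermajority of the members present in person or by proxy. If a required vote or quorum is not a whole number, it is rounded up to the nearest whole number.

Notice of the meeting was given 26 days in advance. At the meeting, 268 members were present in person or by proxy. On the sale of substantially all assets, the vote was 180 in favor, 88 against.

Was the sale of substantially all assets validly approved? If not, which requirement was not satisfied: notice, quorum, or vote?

Valid — all requirements satisfied.

Notice: 26 days given; 21 required. Satisfied.
Quorum: 30% of 890 = 267; 268 present. Satisfied.
Vote: requires two-thirds of those present (268); 2/3 of 268 = 178.67, rounded up to 179, so 179 needed; 180 in favor. Satisfied.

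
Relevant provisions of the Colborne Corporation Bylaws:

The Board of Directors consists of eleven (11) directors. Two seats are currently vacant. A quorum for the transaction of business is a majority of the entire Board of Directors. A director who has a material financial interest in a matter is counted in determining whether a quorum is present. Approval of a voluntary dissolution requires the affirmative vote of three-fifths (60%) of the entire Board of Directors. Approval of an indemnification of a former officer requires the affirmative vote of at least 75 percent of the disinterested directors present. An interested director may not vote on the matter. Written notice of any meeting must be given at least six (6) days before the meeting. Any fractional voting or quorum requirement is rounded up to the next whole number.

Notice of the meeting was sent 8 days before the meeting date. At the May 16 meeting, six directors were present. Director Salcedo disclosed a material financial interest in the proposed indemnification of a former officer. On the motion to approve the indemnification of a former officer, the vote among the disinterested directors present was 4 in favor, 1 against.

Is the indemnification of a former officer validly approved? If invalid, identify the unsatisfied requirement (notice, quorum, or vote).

Valid — all requirements satisfied.

Notice: 8 days given; 6 required (8 ≥ 6). Satisfied.
Quorum: 6 present (interested directors count toward quorum); quorum is 6. Satisfied.
Vote: the indemnification of a former officer requires three-fourths of the disinterested directors present (6 − 1 = 5). 3/4 of 5 = 3.75, rounded up to 4, so 4 affirmative votes are needed; 4 voted in favor. Satisfied.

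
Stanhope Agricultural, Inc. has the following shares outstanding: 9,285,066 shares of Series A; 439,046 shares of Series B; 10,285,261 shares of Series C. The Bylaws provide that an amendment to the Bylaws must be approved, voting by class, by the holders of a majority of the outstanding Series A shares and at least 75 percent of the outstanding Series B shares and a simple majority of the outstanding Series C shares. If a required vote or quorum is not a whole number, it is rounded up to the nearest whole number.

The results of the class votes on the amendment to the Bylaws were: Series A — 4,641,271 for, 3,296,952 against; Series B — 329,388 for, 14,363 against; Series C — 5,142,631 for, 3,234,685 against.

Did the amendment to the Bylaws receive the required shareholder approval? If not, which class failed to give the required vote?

Series A: a majority of 9285066 is 4642534; 4,642,534 required, 4,641,271 in favor — not approved.
Series B: 3/4 of 439046 = 329284.50, rounded up to 329285; 329,285 required, 329,388 in favor — approved.
Series C: a majority of 10285261 is 5142631; 5,142,631 required, 5,142,631 in favor — approved.

Not approved — the Series A shares did not give the required vote.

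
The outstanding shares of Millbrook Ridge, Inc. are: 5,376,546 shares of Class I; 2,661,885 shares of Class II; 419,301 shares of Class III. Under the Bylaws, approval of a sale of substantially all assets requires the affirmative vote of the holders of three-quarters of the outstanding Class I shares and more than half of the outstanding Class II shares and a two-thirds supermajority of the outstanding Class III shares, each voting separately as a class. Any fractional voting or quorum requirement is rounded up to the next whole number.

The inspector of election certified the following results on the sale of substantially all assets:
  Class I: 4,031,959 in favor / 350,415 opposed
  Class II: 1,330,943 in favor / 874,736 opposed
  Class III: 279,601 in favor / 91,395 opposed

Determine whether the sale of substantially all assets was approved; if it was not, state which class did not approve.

Class I: 3/4 of 5376546 = 4032409.50, rounded up to 4032410; 4,032,410 required, 4,031,959 in favor — not approved.
Class II: a majority of 2661885 is 1330943; 1,330,943 required, 1,330,943 in favor — approved.
Class III: 2/3 of 419301 = 279534; 279,534 required, 279,601 in favor — approved.

Not approved — the Class I shares did not give the required vote.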